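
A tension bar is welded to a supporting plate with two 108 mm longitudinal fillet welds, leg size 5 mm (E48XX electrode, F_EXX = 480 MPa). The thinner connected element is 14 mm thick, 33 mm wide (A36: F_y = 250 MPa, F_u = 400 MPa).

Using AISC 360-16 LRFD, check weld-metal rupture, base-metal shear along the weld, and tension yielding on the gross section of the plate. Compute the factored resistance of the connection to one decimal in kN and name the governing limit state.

104.0 kN (gross-section yield governs)

Weld metal: throat = 0.707×5 = 3.535 mm, L = 2×108 = 216 mm. φR_n = 0.75 × 0.6 × 480 × 3.535 × 216 = 164.9 kN.
Base metal shear (14 mm plate): yield φR_n = 1.0×0.6×250×14×216 = 453.6 kN; rupture φR_n = 0.75×0.6×400×14×216 = 544.3 kN; take 453.6 kN (yield).
Tension yield (gross): A_g = 33×14 = 462 mm². φR_n = 0.90 × 250 × 462 = 104.0 kN.
Governing: min(164.9, 453.6, 104.0) = 104.0 kN → gross-section yield.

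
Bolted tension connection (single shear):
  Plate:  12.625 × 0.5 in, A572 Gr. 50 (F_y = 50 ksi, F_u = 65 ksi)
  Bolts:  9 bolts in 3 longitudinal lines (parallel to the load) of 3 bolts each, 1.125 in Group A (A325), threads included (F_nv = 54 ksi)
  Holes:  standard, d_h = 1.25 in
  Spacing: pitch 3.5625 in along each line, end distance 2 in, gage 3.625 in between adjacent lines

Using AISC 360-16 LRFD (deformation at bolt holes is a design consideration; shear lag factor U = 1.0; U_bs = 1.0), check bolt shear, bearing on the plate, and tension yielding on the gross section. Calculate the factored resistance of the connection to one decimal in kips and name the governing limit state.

Bolt shear: A_b = π(1.125)²/4 = 0.99402 in². φR_n = 0.75 × 54 × 0.99402 × 9 × 1 = 362.3 kips.
Bearing (0.5 in plate, F_u = 65 ksi): end bolts L_c = 2 − 1.25/2 = 1.375, R_n = min(1.2×1.375×0.5×65, 2.4×1.125×0.5×65) = 53.625 kips/bolt; interior L_c = 3.5625 − 1.25 = 2.3125, R_n = 87.75 kips/bolt. φR_n = 0.75 × (3×53.625 + 6×87.75) = 515.5 kips.
Tension yield (gross): A_g = 12.625×0.5 = 6.3125 in². φR_n = 0.90 × 50 × 6.3125 = 284.1 kips.
Governing: min(362.3, 515.5, 284.1) = 284.1 kips → gross-section yield.

284.1 kips (gross-section yield governs)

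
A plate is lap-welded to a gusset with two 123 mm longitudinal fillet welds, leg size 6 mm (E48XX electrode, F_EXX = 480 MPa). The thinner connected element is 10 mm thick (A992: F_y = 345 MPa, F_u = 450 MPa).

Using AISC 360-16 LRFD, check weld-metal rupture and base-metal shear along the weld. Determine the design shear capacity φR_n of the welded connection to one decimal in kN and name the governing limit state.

Weld metal: throat = 0.707×6 = 4.242 mm, L = 2×123 = 246 mm. φR_n = 0.75 × 0.6 × 480 × 4.242 × 246 = 225.4 kN.
Base metal shear (10 mm plate): yield φR_n = 1.0×0.6×345×10×246 = 509.2 kN; rupture φR_n = 0.75×0.6×450×10×246 = 498.2 kN; take 498.2 kN (rupture).
Governing: min(225.4, 498.2) = 225.4 kN → weld metal.

225.4 kN (weld metal governs)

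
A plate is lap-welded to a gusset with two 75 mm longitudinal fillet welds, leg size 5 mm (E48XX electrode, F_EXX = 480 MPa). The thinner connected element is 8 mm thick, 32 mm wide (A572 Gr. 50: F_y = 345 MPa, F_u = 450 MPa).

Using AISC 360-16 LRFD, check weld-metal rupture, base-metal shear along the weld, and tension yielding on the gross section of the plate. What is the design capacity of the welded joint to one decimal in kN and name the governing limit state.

79.5 kN (gross-section yield governs)

Weld metal: throat = 0.707×5 = 3.535 mm, L = 2×75 = 150 mm. φR_n = 0.75 × 0.6 × 480 × 3.535 × 150 = 114.5 kN.
Base metal shear (8 mm plate): yield φR_n = 1.0×0.6×345×8×150 = 248.4 kN; rupture φR_n = 0.75×0.6×450×8×150 = 243.0 kN; take 243.0 kN (rupture).
Tension yield (gross): A_g = 32×8 = 256 mm². φR_n = 0.90 × 345 × 256 = 79.5 kN.
Governing: min(114.5, 243.0, 79.5) = 79.5 kN → gross-section yield.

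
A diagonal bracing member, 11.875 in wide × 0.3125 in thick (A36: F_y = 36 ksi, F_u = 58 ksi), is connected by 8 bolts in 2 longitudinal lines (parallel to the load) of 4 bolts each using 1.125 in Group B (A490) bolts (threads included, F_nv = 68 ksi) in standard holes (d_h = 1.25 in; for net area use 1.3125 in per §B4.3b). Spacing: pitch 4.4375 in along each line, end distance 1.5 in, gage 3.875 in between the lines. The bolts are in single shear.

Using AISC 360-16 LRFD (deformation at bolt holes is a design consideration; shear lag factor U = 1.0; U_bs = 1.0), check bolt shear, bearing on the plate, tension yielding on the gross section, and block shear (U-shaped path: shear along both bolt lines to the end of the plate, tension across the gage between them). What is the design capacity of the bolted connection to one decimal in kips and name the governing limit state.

120.2 kips (gross-section yield governs)

Bolt shear: A_b = π(1.125)²/4 = 0.99402 in². φR_n = 0.75 × 68 × 0.99402 × 8 × 1 = 405.6 kips.
Bearing (0.3125 in plate, F_u = 58 ksi): end bolts L_c = 1.5 − 1.25/2 = 0.875, R_n = min(1.2×0.875×0.3125×58, 2.4×1.125×0.3125×58) = 19.031 kips/bolt; interior L_c = 4.4375 − 1.25 = 3.1875, R_n = 48.938 kips/bolt. φR_n = 0.75 × (2×19.031 + 6×48.938) = 248.8 kips.
Tension yield (gross): A_g = 11.875×0.3125 = 3.7109 in². φR_n = 0.90 × 36 × 3.7109 = 120.2 kips.
Block shear: shear path 2×[1.5+3×4.4375] = 2×14.8125 in, A_gv = 9.2578, A_nv = 2×(14.8125 − 3.5×1.3125)×0.3125 = 6.3867 in²; tension across gage: (3.875 − 1×1.3125)×0.3125 = 0.80078 in². R_n = min(0.6×58×6.3867, 0.6×36×9.2578) + 1.0×58×0.80078 = min(222.26, 199.97) + 46.445 = 246.42 kips. φR_n = 0.75 × 246.42 = 184.8 kips.
Governing: min(405.6, 248.8, 120.2, 184.8) = 120.2 kips → gross-section yield.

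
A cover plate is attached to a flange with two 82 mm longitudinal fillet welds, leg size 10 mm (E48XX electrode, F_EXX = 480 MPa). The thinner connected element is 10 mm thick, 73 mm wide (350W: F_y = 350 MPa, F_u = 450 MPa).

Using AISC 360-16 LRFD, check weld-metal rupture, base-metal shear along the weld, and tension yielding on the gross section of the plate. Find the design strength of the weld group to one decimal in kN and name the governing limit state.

230.0 kN (gross-section yield governs)

Weld metal: throat = 0.707×10 = 7.07 mm, L = 2×82 = 164 mm. φR_n = 0.75 × 0.6 × 480 × 7.07 × 164 = 250.4 kN.
Base metal shear (10 mm plate): yield φR_n = 1.0×0.6×350×10×164 = 344.4 kN; rupture φR_n = 0.75×0.6×450×10×164 = 332.1 kN; take 332.1 kN (rupture).
Tension yield (gross): A_g = 73×10 = 730 mm². φR_n = 0.90 × 350 × 730 = 230.0 kN.
Governing: min(250.4, 332.1, 230.0) = 230.0 kN → gross-section yield.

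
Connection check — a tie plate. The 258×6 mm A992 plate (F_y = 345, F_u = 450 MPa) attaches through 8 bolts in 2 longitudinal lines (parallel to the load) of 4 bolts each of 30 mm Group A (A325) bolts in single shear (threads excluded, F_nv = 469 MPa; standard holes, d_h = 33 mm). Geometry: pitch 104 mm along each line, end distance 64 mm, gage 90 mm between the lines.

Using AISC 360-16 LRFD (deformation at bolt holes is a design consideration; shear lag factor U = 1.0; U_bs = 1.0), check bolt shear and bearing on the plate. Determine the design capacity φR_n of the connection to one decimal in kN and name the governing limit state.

1105.7 kN (bearing governs)

Bolt shear: A_b = π(30)²/4 = 706.86 mm². φR_n = 0.75 × 469 × 706.86 × 8 × 1 = 1989.1 kN.
Bearing (6 mm plate, F_u = 450 MPa): end bolts L_c = 64 − 33/2 = 47.5, R_n = min(1.2×47.5×6×450, 2.4×30×6×450) = 153.9 kN/bolt; interior L_c = 104 − 33 = 71, R_n = 194.4 kN/bolt. φR_n = 0.75 × (2×153.9 + 6×194.4) = 1105.7 kN.
Governing: min(1989.1, 1105.7) = 1105.7 kN → bearing.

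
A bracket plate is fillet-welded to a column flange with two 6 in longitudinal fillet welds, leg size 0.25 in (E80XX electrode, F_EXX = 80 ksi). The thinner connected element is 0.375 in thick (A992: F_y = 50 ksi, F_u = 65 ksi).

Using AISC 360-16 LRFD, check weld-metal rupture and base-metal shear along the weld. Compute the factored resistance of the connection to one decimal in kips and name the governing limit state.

Weld metal: throat = 0.707×0.25 = 0.17675 in, L = 2×6 = 12 in. φR_n = 0.75 × 0.6 × 80 × 0.17675 × 12 = 76.4 kips.
Base metal shear (0.375 in plate): yield φR_n = 1.0×0.6×50×0.375×12 = 135.0 kips; rupture φR_n = 0.75×0.6×65×0.375×12 = 131.6 kips; take 131.6 kips (rupture).
Governing: min(76.4, 131.6) = 76.4 kips → weld metal.

76.4 kips (weld metal governs)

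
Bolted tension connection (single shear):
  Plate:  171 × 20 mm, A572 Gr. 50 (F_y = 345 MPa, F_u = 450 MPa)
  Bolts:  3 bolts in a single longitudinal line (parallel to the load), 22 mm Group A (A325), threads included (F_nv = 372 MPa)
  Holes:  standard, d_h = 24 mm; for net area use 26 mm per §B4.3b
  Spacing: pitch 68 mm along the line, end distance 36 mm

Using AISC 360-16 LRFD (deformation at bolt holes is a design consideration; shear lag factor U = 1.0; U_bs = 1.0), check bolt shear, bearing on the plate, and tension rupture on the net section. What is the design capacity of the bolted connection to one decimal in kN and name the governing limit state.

318.2 kN (bolt shear governs)

Bolt shear: A_b = π(22)²/4 = 380.13 mm². φR_n = 0.75 × 372 × 380.13 × 3 × 1 = 318.2 kN.
Bearing (20 mm plate, F_u = 450 MPa): end bolts L_c = 36 − 24/2 = 24, R_n = min(1.2×24×20×450, 2.4×22×20×450) = 259.2 kN/bolt; interior L_c = 68 − 24 = 44, R_n = 475.2 kN/bolt. φR_n = 0.75 × (1×259.2 + 2×475.2) = 907.2 kN.
Tension rupture (net): A_n = (171 − 1×26)×20 = 2900 mm² (U = 1.0, A_e = A_n). φR_n = 0.75 × 450 × 2900 = 978.8 kN.
Governing: min(318.2, 907.2, 978.8) = 318.2 kN → bolt shear.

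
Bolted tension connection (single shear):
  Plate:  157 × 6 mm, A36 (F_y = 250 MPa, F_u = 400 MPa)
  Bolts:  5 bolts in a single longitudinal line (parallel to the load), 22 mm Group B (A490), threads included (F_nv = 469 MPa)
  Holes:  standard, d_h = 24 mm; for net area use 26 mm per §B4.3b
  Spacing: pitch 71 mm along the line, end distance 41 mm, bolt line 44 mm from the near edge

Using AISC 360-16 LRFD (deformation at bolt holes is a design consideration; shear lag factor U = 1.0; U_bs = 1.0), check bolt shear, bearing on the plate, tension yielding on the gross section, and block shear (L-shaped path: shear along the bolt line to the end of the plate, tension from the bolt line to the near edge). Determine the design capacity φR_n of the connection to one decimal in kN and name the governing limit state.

212.0 kN (gross-section yield governs)

Bolt shear: A_b = π(22)²/4 = 380.13 mm². φR_n = 0.75 × 469 × 380.13 × 5 × 1 = 668.6 kN.
Bearing (6 mm plate, F_u = 400 MPa): end bolts L_c = 41 − 24/2 = 29, R_n = min(1.2×29×6×400, 2.4×22×6×400) = 83.52 kN/bolt; interior L_c = 71 − 24 = 47, R_n = 126.72 kN/bolt. φR_n = 0.75 × (1×83.52 + 4×126.72) = 442.8 kN.
Tension yield (gross): A_g = 157×6 = 942 mm². φR_n = 0.90 × 250 × 942 = 212.0 kN.
Block shear: shear path 1×[41+4×71] = 1×325 mm, A_gv = 1950, A_nv = 1×(325 − 4.5×26)×6 = 1248 mm²; tension to near edge: (44 − 0.5×26)×6 = 186 mm². R_n = min(0.6×400×1248, 0.6×250×1950) + 1.0×400×186 = min(299.52, 292.5) + 74.4 = 366.9 kN. φR_n = 0.75 × 366.9 = 275.2 kN.
Governing: min(668.6, 442.8, 212.0, 275.2) = 212.0 kN → gross-section yield.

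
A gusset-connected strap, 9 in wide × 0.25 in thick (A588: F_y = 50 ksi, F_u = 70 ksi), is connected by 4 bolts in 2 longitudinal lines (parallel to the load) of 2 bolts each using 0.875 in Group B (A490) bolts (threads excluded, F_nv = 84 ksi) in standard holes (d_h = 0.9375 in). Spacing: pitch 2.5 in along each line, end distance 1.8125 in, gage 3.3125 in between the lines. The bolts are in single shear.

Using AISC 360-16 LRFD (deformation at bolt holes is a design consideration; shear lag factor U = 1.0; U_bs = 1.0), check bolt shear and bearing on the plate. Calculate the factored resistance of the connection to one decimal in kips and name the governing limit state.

Bolt shear: A_b = π(0.875)²/4 = 0.60132 in². φR_n = 0.75 × 84 × 0.60132 × 4 × 1 = 151.5 kips.
Bearing (0.25 in plate, F_u = 70 ksi): end bolts L_c = 1.8125 − 0.9375/2 = 1.34375, R_n = min(1.2×1.34375×0.25×70, 2.4×0.875×0.25×70) = 28.219 kips/bolt; interior L_c = 2.5 − 0.9375 = 1.5625, R_n = 32.813 kips/bolt. φR_n = 0.75 × (2×28.219 + 2×32.813) = 91.5 kips.
Governing: min(151.5, 91.5) = 91.5 kips → bearing.

91.5 kips (bearing governs)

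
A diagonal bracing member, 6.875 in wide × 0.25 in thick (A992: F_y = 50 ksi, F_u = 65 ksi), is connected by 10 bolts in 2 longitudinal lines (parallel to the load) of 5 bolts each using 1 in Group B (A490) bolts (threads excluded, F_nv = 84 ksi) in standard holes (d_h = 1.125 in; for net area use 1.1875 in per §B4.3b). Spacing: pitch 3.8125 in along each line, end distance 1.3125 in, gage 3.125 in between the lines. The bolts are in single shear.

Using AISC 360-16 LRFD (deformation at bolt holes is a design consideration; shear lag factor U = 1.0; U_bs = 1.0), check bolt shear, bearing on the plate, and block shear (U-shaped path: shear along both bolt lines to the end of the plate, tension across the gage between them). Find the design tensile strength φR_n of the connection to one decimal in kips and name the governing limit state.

Bolt shear: A_b = π(1)²/4 = 0.7854 in². φR_n = 0.75 × 84 × 0.7854 × 10 × 1 = 494.8 kips.
Bearing (0.25 in plate, F_u = 65 ksi): end bolts L_c = 1.3125 − 1.125/2 = 0.75, R_n = min(1.2×0.75×0.25×65, 2.4×1×0.25×65) = 14.625 kips/bolt; interior L_c = 3.8125 − 1.125 = 2.6875, R_n = 39 kips/bolt. φR_n = 0.75 × (2×14.625 + 8×39) = 255.9 kips.
Block shear: shear path 2×[1.3125+4×3.8125] = 2×16.5625 in, A_gv = 8.2813, A_nv = 2×(16.5625 − 4.5×1.1875)×0.25 = 5.6094 in²; tension across gage: (3.125 − 1×1.1875)×0.25 = 0.48438 in². R_n = min(0.6×65×5.6094, 0.6×50×8.2813) + 1.0×65×0.48438 = min(218.77, 248.44) + 31.485 = 250.26 kips. φR_n = 0.75 × 250.26 = 187.7 kips.
Governing: min(494.8, 255.9, 187.7) = 187.7 kips → block shear.

187.7 kips (block shear governs)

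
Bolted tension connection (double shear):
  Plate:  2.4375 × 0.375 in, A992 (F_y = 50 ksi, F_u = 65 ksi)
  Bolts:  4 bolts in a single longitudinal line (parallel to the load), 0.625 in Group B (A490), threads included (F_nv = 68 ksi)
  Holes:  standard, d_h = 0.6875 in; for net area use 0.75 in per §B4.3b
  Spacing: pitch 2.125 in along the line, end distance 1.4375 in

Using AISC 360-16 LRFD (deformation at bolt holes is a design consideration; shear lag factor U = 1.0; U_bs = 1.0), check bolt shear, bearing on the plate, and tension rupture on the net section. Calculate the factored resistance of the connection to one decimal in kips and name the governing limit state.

Bolt shear: A_b = π(0.625)²/4 = 0.3068 in². φR_n = 0.75 × 68 × 0.3068 × 4 × 2 = 125.2 kips.
Bearing (0.375 in plate, F_u = 65 ksi): end bolts L_c = 1.4375 − 0.6875/2 = 1.09375, R_n = min(1.2×1.09375×0.375×65, 2.4×0.625×0.375×65) = 31.992 kips/bolt; interior L_c = 2.125 − 0.6875 = 1.4375, R_n = 36.563 kips/bolt. φR_n = 0.75 × (1×31.992 + 3×36.563) = 106.3 kips.
Tension rupture (net): A_n = (2.4375 − 1×0.75)×0.375 = 0.63281 in² (U = 1.0, A_e = A_n). φR_n = 0.75 × 65 × 0.63281 = 30.8 kips.
Governing: min(125.2, 106.3, 30.8) = 30.8 kips → net-section rupture.

30.8 kips (net-section rupture governs)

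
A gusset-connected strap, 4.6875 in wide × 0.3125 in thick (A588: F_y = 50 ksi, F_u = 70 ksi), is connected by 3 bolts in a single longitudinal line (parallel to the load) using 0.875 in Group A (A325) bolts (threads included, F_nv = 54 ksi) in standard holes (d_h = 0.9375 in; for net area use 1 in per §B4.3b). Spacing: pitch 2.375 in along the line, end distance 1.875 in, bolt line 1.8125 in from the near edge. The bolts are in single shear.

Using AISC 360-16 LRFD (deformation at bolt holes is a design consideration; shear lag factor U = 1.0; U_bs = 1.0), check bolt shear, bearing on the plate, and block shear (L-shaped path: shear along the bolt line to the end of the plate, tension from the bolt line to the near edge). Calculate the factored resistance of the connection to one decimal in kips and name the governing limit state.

Bolt shear: A_b = π(0.875)²/4 = 0.60132 in². φR_n = 0.75 × 54 × 0.60132 × 3 × 1 = 73.1 kips.
Bearing (0.3125 in plate, F_u = 70 ksi): end bolts L_c = 1.875 − 0.9375/2 = 1.40625, R_n = min(1.2×1.40625×0.3125×70, 2.4×0.875×0.3125×70) = 36.914 kips/bolt; interior L_c = 2.375 − 0.9375 = 1.4375, R_n = 37.734 kips/bolt. φR_n = 0.75 × (1×36.914 + 2×37.734) = 84.3 kips.
Block shear: shear path 1×[1.875+2×2.375] = 1×6.625 in, A_gv = 2.0703, A_nv = 1×(6.625 − 2.5×1)×0.3125 = 1.2891 in²; tension to near edge: (1.8125 − 0.5×1)×0.3125 = 0.41016 in². R_n = min(0.6×70×1.2891, 0.6×50×2.0703) + 1.0×70×0.41016 = min(54.142, 62.109) + 28.711 = 82.853 kips. φR_n = 0.75 × 82.853 = 62.1 kips.
Governing: min(73.1, 84.3, 62.1) = 62.1 kips → block shear.

62.1 kips (block shear governs)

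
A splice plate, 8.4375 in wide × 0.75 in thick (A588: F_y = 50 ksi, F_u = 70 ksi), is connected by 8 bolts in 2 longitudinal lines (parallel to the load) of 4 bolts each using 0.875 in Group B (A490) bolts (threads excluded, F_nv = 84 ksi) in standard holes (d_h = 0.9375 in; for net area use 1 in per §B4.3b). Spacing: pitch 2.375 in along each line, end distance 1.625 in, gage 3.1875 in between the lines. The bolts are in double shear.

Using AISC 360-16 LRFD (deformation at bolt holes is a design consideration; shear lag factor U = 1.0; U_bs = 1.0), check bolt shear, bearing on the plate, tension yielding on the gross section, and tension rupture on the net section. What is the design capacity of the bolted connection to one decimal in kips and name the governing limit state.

Bolt shear: A_b = π(0.875)²/4 = 0.60132 in². φR_n = 0.75 × 84 × 0.60132 × 8 × 2 = 606.1 kips.
Bearing (0.75 in plate, F_u = 70 ksi): end bolts L_c = 1.625 − 0.9375/2 = 1.15625, R_n = min(1.2×1.15625×0.75×70, 2.4×0.875×0.75×70) = 72.844 kips/bolt; interior L_c = 2.375 − 0.9375 = 1.4375, R_n = 90.563 kips/bolt. φR_n = 0.75 × (2×72.844 + 6×90.563) = 516.8 kips.
Tension yield (gross): A_g = 8.4375×0.75 = 6.3281 in². φR_n = 0.90 × 50 × 6.3281 = 284.8 kips.
Tension rupture (net): A_n = (8.4375 − 2×1)×0.75 = 4.8281 in² (U = 1.0, A_e = A_n). φR_n = 0.75 × 70 × 4.8281 = 253.5 kips.
Governing: min(606.1, 516.8, 284.8, 253.5) = 253.5 kips → net-section rupture.

253.5 kips (net-section rupture governs)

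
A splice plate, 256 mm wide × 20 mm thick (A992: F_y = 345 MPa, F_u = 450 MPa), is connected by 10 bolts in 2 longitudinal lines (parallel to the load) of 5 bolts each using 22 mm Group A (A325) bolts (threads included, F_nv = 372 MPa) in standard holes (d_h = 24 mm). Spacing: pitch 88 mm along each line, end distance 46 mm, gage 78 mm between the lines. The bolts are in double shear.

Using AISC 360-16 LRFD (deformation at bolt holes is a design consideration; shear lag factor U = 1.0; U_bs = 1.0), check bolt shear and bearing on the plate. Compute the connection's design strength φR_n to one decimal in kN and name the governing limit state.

2121.1 kN (bolt shear governs)

Bolt shear: A_b = π(22)²/4 = 380.13 mm². φR_n = 0.75 × 372 × 380.13 × 10 × 2 = 2121.1 kN.
Bearing (20 mm plate, F_u = 450 MPa): end bolts L_c = 46 − 24/2 = 34, R_n = min(1.2×34×20×450, 2.4×22×20×450) = 367.2 kN/bolt; interior L_c = 88 − 24 = 64, R_n = 475.2 kN/bolt. φR_n = 0.75 × (2×367.2 + 8×475.2) = 3402.0 kN.
Governing: min(2121.1, 3402.0) = 2121.1 kN → bolt shear.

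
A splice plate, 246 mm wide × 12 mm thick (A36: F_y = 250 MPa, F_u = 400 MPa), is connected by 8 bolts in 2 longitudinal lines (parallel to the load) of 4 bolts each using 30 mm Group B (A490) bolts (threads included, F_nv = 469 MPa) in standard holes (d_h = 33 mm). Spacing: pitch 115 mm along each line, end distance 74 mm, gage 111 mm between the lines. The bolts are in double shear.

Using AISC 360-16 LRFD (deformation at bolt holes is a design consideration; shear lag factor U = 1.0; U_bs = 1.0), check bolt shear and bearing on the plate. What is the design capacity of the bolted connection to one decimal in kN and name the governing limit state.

2052.0 kN (bearing governs)

Bolt shear: A_b = π(30)²/4 = 706.86 mm². φR_n = 0.75 × 469 × 706.86 × 8 × 2 = 3978.2 kN.
Bearing (12 mm plate, F_u = 400 MPa): end bolts L_c = 74 − 33/2 = 57.5, R_n = min(1.2×57.5×12×400, 2.4×30×12×400) = 331.2 kN/bolt; interior L_c = 115 − 33 = 82, R_n = 345.6 kN/bolt. φR_n = 0.75 × (2×331.2 + 6×345.6) = 2052.0 kN.
Governing: min(3978.2, 2052.0) = 2052.0 kN → bearing.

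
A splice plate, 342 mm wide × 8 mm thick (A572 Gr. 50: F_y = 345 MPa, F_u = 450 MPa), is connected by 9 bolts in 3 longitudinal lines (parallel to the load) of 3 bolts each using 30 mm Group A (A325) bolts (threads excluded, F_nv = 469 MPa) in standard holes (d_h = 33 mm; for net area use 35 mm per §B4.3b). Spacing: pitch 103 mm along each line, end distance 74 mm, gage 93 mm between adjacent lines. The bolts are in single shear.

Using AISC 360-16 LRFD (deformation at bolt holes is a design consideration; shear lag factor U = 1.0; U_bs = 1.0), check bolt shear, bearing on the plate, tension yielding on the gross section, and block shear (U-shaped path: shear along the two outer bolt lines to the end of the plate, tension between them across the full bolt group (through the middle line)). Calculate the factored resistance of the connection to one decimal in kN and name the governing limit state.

849.5 kN (gross-section yield governs)

Bolt shear: A_b = π(30)²/4 = 706.86 mm². φR_n = 0.75 × 469 × 706.86 × 9 × 1 = 2237.7 kN.
Bearing (8 mm plate, F_u = 450 MPa): end bolts L_c = 74 − 33/2 = 57.5, R_n = min(1.2×57.5×8×450, 2.4×30×8×450) = 248.4 kN/bolt; interior L_c = 103 − 33 = 70, R_n = 259.2 kN/bolt. φR_n = 0.75 × (3×248.4 + 6×259.2) = 1725.3 kN.
Tension yield (gross): A_g = 342×8 = 2736 mm². φR_n = 0.90 × 345 × 2736 = 849.5 kN.
Block shear: shear path 2×[74+2×103] = 2×280 mm, A_gv = 4480, A_nv = 2×(280 − 2.5×35)×8 = 3080 mm²; tension across gage: (186 − 2×35)×8 = 928 mm². R_n = min(0.6×450×3080, 0.6×345×4480) + 1.0×450×928 = min(831.6, 927.36) + 417.6 = 1249.2 kN. φR_n = 0.75 × 1249.2 = 936.9 kN.
Governing: min(2237.7, 1725.3, 849.5, 936.9) = 849.5 kN → gross-section yield.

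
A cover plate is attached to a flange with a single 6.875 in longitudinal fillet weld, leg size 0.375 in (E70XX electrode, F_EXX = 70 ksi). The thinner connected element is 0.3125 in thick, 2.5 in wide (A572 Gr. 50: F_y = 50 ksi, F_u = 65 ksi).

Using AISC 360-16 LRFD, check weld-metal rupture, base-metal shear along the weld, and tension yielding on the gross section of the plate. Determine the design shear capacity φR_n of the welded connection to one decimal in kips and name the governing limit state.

Weld metal: throat = 0.707×0.375 = 0.26513 in, L = 6.875 in. φR_n = 0.75 × 0.6 × 70 × 0.26513 × 6.875 = 57.4 kips.
Base metal shear (0.3125 in plate): yield φR_n = 1.0×0.6×50×0.3125×6.875 = 64.5 kips; rupture φR_n = 0.75×0.6×65×0.3125×6.875 = 62.8 kips; take 62.8 kips (rupture).
Tension yield (gross): A_g = 2.5×0.3125 = 0.78125 in². φR_n = 0.90 × 50 × 0.78125 = 35.2 kips.
Governing: min(57.4, 62.8, 35.2) = 35.2 kips → gross-section yield.

35.2 kips (gross-section yield governs)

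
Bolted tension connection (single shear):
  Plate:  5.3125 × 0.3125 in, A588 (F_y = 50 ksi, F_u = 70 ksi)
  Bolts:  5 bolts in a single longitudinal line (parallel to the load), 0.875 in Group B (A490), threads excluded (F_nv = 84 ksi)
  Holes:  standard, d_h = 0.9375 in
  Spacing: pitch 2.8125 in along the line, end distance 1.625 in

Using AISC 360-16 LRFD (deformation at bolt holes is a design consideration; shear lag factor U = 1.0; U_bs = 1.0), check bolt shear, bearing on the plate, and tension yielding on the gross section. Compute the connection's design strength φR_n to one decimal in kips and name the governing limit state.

Bolt shear: A_b = π(0.875)²/4 = 0.60132 in². φR_n = 0.75 × 84 × 0.60132 × 5 × 1 = 189.4 kips.
Bearing (0.3125 in plate, F_u = 70 ksi): end bolts L_c = 1.625 − 0.9375/2 = 1.15625, R_n = min(1.2×1.15625×0.3125×70, 2.4×0.875×0.3125×70) = 30.352 kips/bolt; interior L_c = 2.8125 − 0.9375 = 1.875, R_n = 45.938 kips/bolt. φR_n = 0.75 × (1×30.352 + 4×45.938) = 160.6 kips.
Tension yield (gross): A_g = 5.3125×0.3125 = 1.6602 in². φR_n = 0.90 × 50 × 1.6602 = 74.7 kips.
Governing: min(189.4, 160.6, 74.7) = 74.7 kips → gross-section yield.

74.7 kips (gross-section yield governs)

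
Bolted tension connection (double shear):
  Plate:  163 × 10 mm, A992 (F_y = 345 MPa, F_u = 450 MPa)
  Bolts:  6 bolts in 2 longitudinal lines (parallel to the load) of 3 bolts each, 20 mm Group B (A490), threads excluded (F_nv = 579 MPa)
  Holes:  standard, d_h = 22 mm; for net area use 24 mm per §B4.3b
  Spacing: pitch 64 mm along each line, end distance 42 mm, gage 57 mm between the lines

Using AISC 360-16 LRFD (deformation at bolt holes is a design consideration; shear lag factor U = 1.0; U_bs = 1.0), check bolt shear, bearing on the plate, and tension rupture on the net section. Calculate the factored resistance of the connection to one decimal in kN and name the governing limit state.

388.1 kN (net-section rupture governs)

Bolt shear: A_b = π(20)²/4 = 314.16 mm². φR_n = 0.75 × 579 × 314.16 × 6 × 2 = 1637.1 kN.
Bearing (10 mm plate, F_u = 450 MPa): end bolts L_c = 42 − 22/2 = 31, R_n = min(1.2×31×10×450, 2.4×20×10×450) = 167.4 kN/bolt; interior L_c = 64 − 22 = 42, R_n = 216 kN/bolt. φR_n = 0.75 × (2×167.4 + 4×216) = 899.1 kN.
Tension rupture (net): A_n = (163 − 2×24)×10 = 1150 mm² (U = 1.0, A_e = A_n). φR_n = 0.75 × 450 × 1150 = 388.1 kN.
Governing: min(1637.1, 899.1, 388.1) = 388.1 kN → net-section rupture.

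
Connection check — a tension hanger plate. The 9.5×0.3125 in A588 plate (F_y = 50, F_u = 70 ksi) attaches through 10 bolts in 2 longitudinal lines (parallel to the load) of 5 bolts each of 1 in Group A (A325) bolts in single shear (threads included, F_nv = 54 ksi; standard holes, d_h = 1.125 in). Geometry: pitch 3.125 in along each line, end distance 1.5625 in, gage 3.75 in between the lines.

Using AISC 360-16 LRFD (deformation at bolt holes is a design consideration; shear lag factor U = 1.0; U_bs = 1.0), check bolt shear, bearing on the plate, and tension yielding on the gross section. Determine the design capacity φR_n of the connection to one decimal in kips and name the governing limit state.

133.6 kips (gross-section yield governs)

Bolt shear: A_b = π(1)²/4 = 0.7854 in². φR_n = 0.75 × 54 × 0.7854 × 10 × 1 = 318.1 kips.
Bearing (0.3125 in plate, F_u = 70 ksi): end bolts L_c = 1.5625 − 1.125/2 = 1, R_n = min(1.2×1×0.3125×70, 2.4×1×0.3125×70) = 26.25 kips/bolt; interior L_c = 3.125 − 1.125 = 2, R_n = 52.5 kips/bolt. φR_n = 0.75 × (2×26.25 + 8×52.5) = 354.4 kips.
Tension yield (gross): A_g = 9.5×0.3125 = 2.9688 in². φR_n = 0.90 × 50 × 2.9688 = 133.6 kips.
Governing: min(318.1, 354.4, 133.6) = 133.6 kips → gross-section yield.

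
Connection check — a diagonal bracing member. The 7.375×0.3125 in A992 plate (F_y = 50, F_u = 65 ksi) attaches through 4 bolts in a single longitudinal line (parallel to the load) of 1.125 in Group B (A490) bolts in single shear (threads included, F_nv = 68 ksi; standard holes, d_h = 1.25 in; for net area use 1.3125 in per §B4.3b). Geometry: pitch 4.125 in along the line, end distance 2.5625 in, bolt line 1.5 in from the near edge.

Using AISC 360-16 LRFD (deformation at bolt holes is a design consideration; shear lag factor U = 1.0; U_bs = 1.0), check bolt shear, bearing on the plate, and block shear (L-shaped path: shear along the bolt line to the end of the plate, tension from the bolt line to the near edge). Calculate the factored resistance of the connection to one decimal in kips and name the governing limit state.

Bolt shear: A_b = π(1.125)²/4 = 0.99402 in². φR_n = 0.75 × 68 × 0.99402 × 4 × 1 = 202.8 kips.
Bearing (0.3125 in plate, F_u = 65 ksi): end bolts L_c = 2.5625 − 1.25/2 = 1.9375, R_n = min(1.2×1.9375×0.3125×65, 2.4×1.125×0.3125×65) = 47.227 kips/bolt; interior L_c = 4.125 − 1.25 = 2.875, R_n = 54.844 kips/bolt. φR_n = 0.75 × (1×47.227 + 3×54.844) = 158.8 kips.
Block shear: shear path 1×[2.5625+3×4.125] = 1×14.9375 in, A_gv = 4.668, A_nv = 1×(14.9375 − 3.5×1.3125)×0.3125 = 3.2324 in²; tension to near edge: (1.5 − 0.5×1.3125)×0.3125 = 0.26367 in². R_n = min(0.6×65×3.2324, 0.6×50×4.668) + 1.0×65×0.26367 = min(126.06, 140.04) + 17.139 = 143.2 kips. φR_n = 0.75 × 143.2 = 107.4 kips.
Governing: min(202.8, 158.8, 107.4) = 107.4 kips → block shear.

107.4 kips (block shear governs)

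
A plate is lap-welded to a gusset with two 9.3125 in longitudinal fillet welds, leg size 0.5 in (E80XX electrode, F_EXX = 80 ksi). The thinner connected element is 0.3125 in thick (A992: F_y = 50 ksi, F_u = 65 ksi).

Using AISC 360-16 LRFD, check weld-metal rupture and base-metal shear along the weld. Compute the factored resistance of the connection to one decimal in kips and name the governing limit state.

170.2 kips (base-metal shear governs)

Weld metal: throat = 0.707×0.5 = 0.3535 in, L = 2×9.3125 = 18.625 in. φR_n = 0.75 × 0.6 × 80 × 0.3535 × 18.625 = 237.0 kips.
Base metal shear (0.3125 in plate): yield φR_n = 1.0×0.6×50×0.3125×18.625 = 174.6 kips; rupture φR_n = 0.75×0.6×65×0.3125×18.625 = 170.2 kips; take 170.2 kips (rupture).
Governing: min(237.0, 170.2) = 170.2 kips → base-metal shear.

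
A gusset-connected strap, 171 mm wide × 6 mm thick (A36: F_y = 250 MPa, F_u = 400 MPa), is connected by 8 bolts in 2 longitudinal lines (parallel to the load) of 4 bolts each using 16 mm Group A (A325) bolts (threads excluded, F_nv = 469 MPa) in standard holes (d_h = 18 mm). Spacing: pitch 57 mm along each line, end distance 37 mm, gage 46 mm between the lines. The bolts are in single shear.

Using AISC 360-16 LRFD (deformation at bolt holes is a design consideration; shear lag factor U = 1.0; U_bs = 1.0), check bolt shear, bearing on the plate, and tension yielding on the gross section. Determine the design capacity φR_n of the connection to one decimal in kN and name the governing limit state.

Bolt shear: A_b = π(16)²/4 = 201.06 mm². φR_n = 0.75 × 469 × 201.06 × 8 × 1 = 565.8 kN.
Bearing (6 mm plate, F_u = 400 MPa): end bolts L_c = 37 − 18/2 = 28, R_n = min(1.2×28×6×400, 2.4×16×6×400) = 80.64 kN/bolt; interior L_c = 57 − 18 = 39, R_n = 92.16 kN/bolt. φR_n = 0.75 × (2×80.64 + 6×92.16) = 535.7 kN.
Tension yield (gross): A_g = 171×6 = 1026 mm². φR_n = 0.90 × 250 × 1026 = 230.9 kN.
Governing: min(565.8, 535.7, 230.9) = 230.9 kN → gross-section yield.

230.9 kN (gross-section yield governs)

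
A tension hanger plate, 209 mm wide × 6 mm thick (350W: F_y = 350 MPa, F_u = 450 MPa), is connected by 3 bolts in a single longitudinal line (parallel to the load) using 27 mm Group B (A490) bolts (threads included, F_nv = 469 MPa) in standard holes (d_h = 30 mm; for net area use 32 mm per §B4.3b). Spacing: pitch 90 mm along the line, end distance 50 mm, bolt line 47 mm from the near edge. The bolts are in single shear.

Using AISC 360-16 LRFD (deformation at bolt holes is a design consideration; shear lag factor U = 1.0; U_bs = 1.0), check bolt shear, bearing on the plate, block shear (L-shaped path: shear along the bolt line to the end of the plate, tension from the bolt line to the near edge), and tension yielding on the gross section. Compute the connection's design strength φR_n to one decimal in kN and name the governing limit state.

Bolt shear: A_b = π(27)²/4 = 572.56 mm². φR_n = 0.75 × 469 × 572.56 × 3 × 1 = 604.2 kN.
Bearing (6 mm plate, F_u = 450 MPa): end bolts L_c = 50 − 30/2 = 35, R_n = min(1.2×35×6×450, 2.4×27×6×450) = 113.4 kN/bolt; interior L_c = 90 − 30 = 60, R_n = 174.96 kN/bolt. φR_n = 0.75 × (1×113.4 + 2×174.96) = 347.5 kN.
Block shear: shear path 1×[50+2×90] = 1×230 mm, A_gv = 1380, A_nv = 1×(230 − 2.5×32)×6 = 900 mm²; tension to near edge: (47 − 0.5×32)×6 = 186 mm². R_n = min(0.6×450×900, 0.6×350×1380) + 1.0×450×186 = min(243, 289.8) + 83.7 = 326.7 kN. φR_n = 0.75 × 326.7 = 245.0 kN.
Tension yield (gross): A_g = 209×6 = 1254 mm². φR_n = 0.90 × 350 × 1254 = 395.0 kN.
Governing: min(604.2, 347.5, 245.0, 395.0) = 245.0 kN → block shear.

245.0 kN (block shear governs)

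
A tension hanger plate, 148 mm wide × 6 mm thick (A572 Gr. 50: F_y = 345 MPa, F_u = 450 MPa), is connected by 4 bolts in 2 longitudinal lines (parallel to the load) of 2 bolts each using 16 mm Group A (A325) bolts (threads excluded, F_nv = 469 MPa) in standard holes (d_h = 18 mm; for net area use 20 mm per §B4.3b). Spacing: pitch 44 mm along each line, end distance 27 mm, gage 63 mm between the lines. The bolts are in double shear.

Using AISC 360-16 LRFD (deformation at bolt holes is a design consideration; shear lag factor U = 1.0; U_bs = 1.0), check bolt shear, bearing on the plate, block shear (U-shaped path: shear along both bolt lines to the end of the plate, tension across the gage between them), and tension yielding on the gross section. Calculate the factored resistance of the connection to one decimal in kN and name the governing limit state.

Bolt shear: A_b = π(16)²/4 = 201.06 mm². φR_n = 0.75 × 469 × 201.06 × 4 × 2 = 565.8 kN.
Bearing (6 mm plate, F_u = 450 MPa): end bolts L_c = 27 − 18/2 = 18, R_n = min(1.2×18×6×450, 2.4×16×6×450) = 58.32 kN/bolt; interior L_c = 44 − 18 = 26, R_n = 84.24 kN/bolt. φR_n = 0.75 × (2×58.32 + 2×84.24) = 213.8 kN.
Block shear: shear path 2×[27+1×44] = 2×71 mm, A_gv = 852, A_nv = 2×(71 − 1.5×20)×6 = 492 mm²; tension across gage: (63 − 1×20)×6 = 258 mm². R_n = min(0.6×450×492, 0.6×345×852) + 1.0×450×258 = min(132.84, 176.36) + 116.1 = 248.94 kN. φR_n = 0.75 × 248.94 = 186.7 kN.
Tension yield (gross): A_g = 148×6 = 888 mm². φR_n = 0.90 × 345 × 888 = 275.7 kN.
Governing: min(565.8, 213.8, 186.7, 275.7) = 186.7 kN → block shear.

186.7 kN (block shear governs)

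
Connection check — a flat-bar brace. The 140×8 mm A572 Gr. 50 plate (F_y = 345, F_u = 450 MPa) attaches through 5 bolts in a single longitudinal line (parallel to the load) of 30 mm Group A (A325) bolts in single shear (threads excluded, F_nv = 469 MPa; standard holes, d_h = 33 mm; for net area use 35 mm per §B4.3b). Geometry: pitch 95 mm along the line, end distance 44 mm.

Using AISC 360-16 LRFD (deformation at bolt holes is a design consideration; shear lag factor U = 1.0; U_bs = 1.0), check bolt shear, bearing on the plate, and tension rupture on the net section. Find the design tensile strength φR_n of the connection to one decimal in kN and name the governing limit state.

283.5 kN (net-section rupture governs)

Bolt shear: A_b = π(30)²/4 = 706.86 mm². φR_n = 0.75 × 469 × 706.86 × 5 × 1 = 1243.2 kN.
Bearing (8 mm plate, F_u = 450 MPa): end bolts L_c = 44 − 33/2 = 27.5, R_n = min(1.2×27.5×8×450, 2.4×30×8×450) = 118.8 kN/bolt; interior L_c = 95 − 33 = 62, R_n = 259.2 kN/bolt. φR_n = 0.75 × (1×118.8 + 4×259.2) = 866.7 kN.
Tension rupture (net): A_n = (140 − 1×35)×8 = 840 mm² (U = 1.0, A_e = A_n). φR_n = 0.75 × 450 × 840 = 283.5 kN.
Governing: min(1243.2, 866.7, 283.5) = 283.5 kN → net-section rupture.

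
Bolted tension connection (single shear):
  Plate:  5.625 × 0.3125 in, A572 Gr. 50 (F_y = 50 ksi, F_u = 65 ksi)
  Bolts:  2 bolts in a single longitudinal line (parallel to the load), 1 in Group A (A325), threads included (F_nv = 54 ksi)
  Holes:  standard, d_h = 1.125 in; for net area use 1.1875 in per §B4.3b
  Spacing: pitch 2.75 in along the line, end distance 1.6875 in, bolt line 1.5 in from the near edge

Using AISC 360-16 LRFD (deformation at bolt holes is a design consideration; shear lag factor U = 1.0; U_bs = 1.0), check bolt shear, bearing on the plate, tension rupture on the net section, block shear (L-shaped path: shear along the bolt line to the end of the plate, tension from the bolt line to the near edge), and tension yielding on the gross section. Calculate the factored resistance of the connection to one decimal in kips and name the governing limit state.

Bolt shear: A_b = π(1)²/4 = 0.7854 in². φR_n = 0.75 × 54 × 0.7854 × 2 × 1 = 63.6 kips.
Bearing (0.3125 in plate, F_u = 65 ksi): end bolts L_c = 1.6875 − 1.125/2 = 1.125, R_n = min(1.2×1.125×0.3125×65, 2.4×1×0.3125×65) = 27.422 kips/bolt; interior L_c = 2.75 − 1.125 = 1.625, R_n = 39.609 kips/bolt. φR_n = 0.75 × (1×27.422 + 1×39.609) = 50.3 kips.
Tension rupture (net): A_n = (5.625 − 1×1.1875)×0.3125 = 1.3867 in² (U = 1.0, A_e = A_n). φR_n = 0.75 × 65 × 1.3867 = 67.6 kips.
Block shear: shear path 1×[1.6875+1×2.75] = 1×4.4375 in, A_gv = 1.3867, A_nv = 1×(4.4375 − 1.5×1.1875)×0.3125 = 0.83008 in²; tension to near edge: (1.5 − 0.5×1.1875)×0.3125 = 0.2832 in². R_n = min(0.6×65×0.83008, 0.6×50×1.3867) + 1.0×65×0.2832 = min(32.373, 41.601) + 18.408 = 50.781 kips. φR_n = 0.75 × 50.781 = 38.1 kips.
Tension yield (gross): A_g = 5.625×0.3125 = 1.7578 in². φR_n = 0.90 × 50 × 1.7578 = 79.1 kips.
Governing: min(63.6, 50.3, 67.6, 38.1, 79.1) = 38.1 kips → block shear.

38.1 kips (block shear governs)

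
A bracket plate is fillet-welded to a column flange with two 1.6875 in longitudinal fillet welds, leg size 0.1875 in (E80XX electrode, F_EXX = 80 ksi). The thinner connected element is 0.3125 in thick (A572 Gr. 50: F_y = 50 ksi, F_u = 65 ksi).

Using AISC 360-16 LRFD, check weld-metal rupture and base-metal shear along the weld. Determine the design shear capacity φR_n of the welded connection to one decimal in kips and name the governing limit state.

Weld metal: throat = 0.707×0.1875 = 0.13256 in, L = 2×1.6875 = 3.375 in. φR_n = 0.75 × 0.6 × 80 × 0.13256 × 3.375 = 16.1 kips.
Base metal shear (0.3125 in plate): yield φR_n = 1.0×0.6×50×0.3125×3.375 = 31.6 kips; rupture φR_n = 0.75×0.6×65×0.3125×3.375 = 30.8 kips; take 30.8 kips (rupture).
Governing: min(16.1, 30.8) = 16.1 kips → weld metal.

16.1 kips (weld metal governs)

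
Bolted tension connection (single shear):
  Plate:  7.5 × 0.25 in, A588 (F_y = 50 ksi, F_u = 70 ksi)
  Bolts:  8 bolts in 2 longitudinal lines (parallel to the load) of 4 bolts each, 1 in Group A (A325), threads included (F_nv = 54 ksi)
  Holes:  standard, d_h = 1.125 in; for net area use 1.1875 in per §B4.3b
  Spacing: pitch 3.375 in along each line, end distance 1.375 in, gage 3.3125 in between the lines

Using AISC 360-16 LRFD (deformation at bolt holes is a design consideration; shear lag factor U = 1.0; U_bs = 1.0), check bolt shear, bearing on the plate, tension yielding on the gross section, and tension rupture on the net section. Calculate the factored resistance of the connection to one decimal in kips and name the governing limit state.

Bolt shear: A_b = π(1)²/4 = 0.7854 in². φR_n = 0.75 × 54 × 0.7854 × 8 × 1 = 254.5 kips.
Bearing (0.25 in plate, F_u = 70 ksi): end bolts L_c = 1.375 − 1.125/2 = 0.8125, R_n = min(1.2×0.8125×0.25×70, 2.4×1×0.25×70) = 17.063 kips/bolt; interior L_c = 3.375 − 1.125 = 2.25, R_n = 42 kips/bolt. φR_n = 0.75 × (2×17.063 + 6×42) = 214.6 kips.
Tension yield (gross): A_g = 7.5×0.25 = 1.875 in². φR_n = 0.90 × 50 × 1.875 = 84.4 kips.
Tension rupture (net): A_n = (7.5 − 2×1.1875)×0.25 = 1.2813 in² (U = 1.0, A_e = A_n). φR_n = 0.75 × 70 × 1.2813 = 67.3 kips.
Governing: min(254.5, 214.6, 84.4, 67.3) = 67.3 kips → net-section rupture.

67.3 kips (net-section rupture governs)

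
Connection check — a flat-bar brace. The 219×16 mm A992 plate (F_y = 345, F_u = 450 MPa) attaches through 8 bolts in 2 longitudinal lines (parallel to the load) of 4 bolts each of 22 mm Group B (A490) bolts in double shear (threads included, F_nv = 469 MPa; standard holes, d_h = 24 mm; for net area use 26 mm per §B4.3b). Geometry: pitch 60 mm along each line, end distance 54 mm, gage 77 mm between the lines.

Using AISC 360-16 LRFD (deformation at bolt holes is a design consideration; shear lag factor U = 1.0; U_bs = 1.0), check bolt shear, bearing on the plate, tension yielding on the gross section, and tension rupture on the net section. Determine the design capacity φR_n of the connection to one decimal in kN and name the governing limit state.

Bolt shear: A_b = π(22)²/4 = 380.13 mm². φR_n = 0.75 × 469 × 380.13 × 8 × 2 = 2139.4 kN.
Bearing (16 mm plate, F_u = 450 MPa): end bolts L_c = 54 − 24/2 = 42, R_n = min(1.2×42×16×450, 2.4×22×16×450) = 362.88 kN/bolt; interior L_c = 60 − 24 = 36, R_n = 311.04 kN/bolt. φR_n = 0.75 × (2×362.88 + 6×311.04) = 1944.0 kN.
Tension yield (gross): A_g = 219×16 = 3504 mm². φR_n = 0.90 × 345 × 3504 = 1088.0 kN.
Tension rupture (net): A_n = (219 − 2×26)×16 = 2672 mm² (U = 1.0, A_e = A_n). φR_n = 0.75 × 450 × 2672 = 901.8 kN.
Governing: min(2139.4, 1944.0, 1088.0, 901.8) = 901.8 kN → net-section rupture.

901.8 kN (net-section rupture governs)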